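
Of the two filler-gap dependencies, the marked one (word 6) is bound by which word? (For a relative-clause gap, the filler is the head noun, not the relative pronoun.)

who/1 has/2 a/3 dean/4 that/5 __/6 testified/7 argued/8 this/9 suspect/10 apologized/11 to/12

4

The marked gap is inside the relative clause, the subject of "testified".
Its filler is the head noun "dean" (via "that"), at word 4.
(The other dependency links word 1 to a gap after word 12.)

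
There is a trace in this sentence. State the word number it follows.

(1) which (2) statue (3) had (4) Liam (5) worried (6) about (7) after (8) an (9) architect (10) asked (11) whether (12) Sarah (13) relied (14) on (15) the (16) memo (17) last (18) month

6

The displaced element is "which statue" (word 2).
It functions as the object of the preposition "about" of "worried", so the gap sits immediately after word 6 ("about").
Base order: Liam had worried about which statue after an architect asked whether Sarah relied on the memo last month.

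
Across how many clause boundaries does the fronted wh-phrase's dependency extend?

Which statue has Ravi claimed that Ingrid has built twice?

1

"which statue" is extracted from the object of "built".
Boundaries crossed, outermost first: [that] — 1 in total.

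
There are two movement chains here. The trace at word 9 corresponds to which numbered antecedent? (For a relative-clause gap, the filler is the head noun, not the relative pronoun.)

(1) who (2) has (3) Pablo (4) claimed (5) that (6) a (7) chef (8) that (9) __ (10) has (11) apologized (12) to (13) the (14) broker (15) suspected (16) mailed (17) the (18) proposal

7

The marked gap is inside the relative clause, the subject of "apologized".
Its filler is the head noun "chef" (via "that"), at word 7.
(The other dependency links word 1 to a gap after word 15.)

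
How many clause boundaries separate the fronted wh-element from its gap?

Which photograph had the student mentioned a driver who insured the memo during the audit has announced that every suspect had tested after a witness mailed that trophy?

"which photograph" is extracted from the object of "tested".
Boundaries crossed, outermost first: [Ø], [that] — 2 in total.

2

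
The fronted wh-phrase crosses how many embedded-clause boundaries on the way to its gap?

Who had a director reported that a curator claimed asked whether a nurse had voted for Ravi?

2

"who" is extracted from the subject of "asked".
Boundaries crossed, outermost first: [that], [Ø] — 2 in total.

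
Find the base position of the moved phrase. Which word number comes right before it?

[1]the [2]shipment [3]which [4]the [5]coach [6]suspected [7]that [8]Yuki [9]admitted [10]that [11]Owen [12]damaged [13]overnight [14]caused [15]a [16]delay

12

The displaced element is "the shipment" (word 2).
It is linked across 2 clause boundaries (that → that).
It functions as the direct object of "damaged", so the gap sits immediately after word 12 ("damaged").
Base order: The coach suspected that Yuki admitted that Owen damaged the shipment overnight.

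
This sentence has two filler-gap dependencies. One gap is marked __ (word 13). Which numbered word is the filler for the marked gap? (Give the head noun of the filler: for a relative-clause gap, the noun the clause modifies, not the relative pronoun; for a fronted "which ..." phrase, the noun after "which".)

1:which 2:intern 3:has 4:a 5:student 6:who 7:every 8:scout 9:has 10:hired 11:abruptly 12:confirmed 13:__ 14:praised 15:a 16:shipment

The marked gap is the subject of "praised".
Its filler is the fronted wh-phrase "which intern", at word 2.
(The other dependency links word 5 to a gap after word 10.)

2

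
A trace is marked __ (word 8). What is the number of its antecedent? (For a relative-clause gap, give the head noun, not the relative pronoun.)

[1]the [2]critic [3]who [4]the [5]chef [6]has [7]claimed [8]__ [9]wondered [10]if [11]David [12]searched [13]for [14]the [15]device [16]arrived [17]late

2

The gap at 8 is the subject of "wondered", inside a relative clause.
The relative pronoun is "who" (word 3); it is bound by the head noun immediately before it.
Its filler is the head noun "critic", at word 2.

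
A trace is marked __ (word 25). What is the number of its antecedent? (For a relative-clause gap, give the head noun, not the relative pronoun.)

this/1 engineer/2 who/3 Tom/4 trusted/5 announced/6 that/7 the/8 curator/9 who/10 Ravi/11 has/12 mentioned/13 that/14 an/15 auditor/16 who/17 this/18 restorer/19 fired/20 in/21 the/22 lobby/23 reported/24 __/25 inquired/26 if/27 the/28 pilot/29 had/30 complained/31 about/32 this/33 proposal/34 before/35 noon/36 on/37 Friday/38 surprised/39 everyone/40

9

The gap at 25 is the subject of "inquired", inside a relative clause.
The relative pronoun is "who" (word 10); it is bound by the head noun immediately before it.
Its filler is the head noun "curator", at word 9.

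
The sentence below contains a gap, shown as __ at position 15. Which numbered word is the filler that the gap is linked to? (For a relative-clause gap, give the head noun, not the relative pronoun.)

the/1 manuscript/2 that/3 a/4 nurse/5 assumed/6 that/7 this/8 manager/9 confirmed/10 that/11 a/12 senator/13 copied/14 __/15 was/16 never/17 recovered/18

The gap at 15 is the object of "copied", inside a relative clause.
The relative pronoun is "that" (word 3); it is bound by the head noun immediately before it.
Its filler is the head noun "manuscript", at word 2.

2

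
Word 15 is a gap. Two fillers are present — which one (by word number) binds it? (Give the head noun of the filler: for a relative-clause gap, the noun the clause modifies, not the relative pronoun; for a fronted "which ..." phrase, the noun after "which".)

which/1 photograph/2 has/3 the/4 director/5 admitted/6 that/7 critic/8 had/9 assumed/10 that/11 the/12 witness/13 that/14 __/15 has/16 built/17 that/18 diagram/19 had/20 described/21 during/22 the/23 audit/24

13

The marked gap is inside the relative clause, the subject of "built".
Its filler is the head noun "witness" (via "that"), at word 13.
(The other dependency links word 2 to a gap after word 21.)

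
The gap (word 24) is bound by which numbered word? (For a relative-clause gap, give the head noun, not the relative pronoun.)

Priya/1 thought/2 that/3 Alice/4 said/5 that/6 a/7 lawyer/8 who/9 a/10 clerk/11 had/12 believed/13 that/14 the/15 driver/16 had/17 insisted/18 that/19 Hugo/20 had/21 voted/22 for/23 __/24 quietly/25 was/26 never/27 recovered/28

The gap at 24 is the prepositional object of "voted", inside a relative clause.
The relative pronoun is "who" (word 9); it is bound by the head noun immediately before it.
Its filler is the head noun "lawyer", at word 8.

8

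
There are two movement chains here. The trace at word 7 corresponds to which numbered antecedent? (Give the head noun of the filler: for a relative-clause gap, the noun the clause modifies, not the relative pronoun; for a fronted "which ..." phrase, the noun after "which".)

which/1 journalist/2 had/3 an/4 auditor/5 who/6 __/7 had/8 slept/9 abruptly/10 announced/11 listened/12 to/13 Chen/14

5

The marked gap is inside the relative clause, the subject of "slept".
Its filler is the head noun "auditor" (via "who"), at word 5.
(The other dependency links word 2 to a gap after word 11.)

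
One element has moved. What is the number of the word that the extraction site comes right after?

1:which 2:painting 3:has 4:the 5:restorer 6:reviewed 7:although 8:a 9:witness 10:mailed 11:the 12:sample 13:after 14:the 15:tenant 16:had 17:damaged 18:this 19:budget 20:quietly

6

The displaced element is "which painting" (word 2).
It functions as the direct object of "reviewed", so the gap sits immediately after word 6 ("reviewed").
Base order: The restorer has reviewed which painting although a witness mailed the sample after the tenant had damaged this budget quietly.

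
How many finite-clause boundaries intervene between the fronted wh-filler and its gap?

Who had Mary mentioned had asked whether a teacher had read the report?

"who" is extracted from the subject of "asked".
Boundaries crossed, outermost first: [Ø] — 1 in total.

1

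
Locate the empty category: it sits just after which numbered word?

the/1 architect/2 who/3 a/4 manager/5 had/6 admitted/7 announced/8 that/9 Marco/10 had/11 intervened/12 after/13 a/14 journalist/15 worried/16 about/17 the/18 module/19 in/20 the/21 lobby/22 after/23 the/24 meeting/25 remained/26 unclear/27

7

The displaced element is "the architect" (word 2).
It is linked across 1 clause boundary (Ø).
It functions as the subject of "announced", so the gap sits immediately after word 7 ("admitted").
Base order: A manager had admitted that the architect announced that Marco had intervened after a journalist worried about the module in the lobby after the meeting.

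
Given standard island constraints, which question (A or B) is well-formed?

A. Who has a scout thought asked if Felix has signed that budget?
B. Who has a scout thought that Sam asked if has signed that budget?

In B, the wh-phrase is extracted from inside a wh-island (introduced by "if"), which blocks movement.
In A, the extraction path crosses only that-complement boundaries, which are transparent.
So A is grammatical.

A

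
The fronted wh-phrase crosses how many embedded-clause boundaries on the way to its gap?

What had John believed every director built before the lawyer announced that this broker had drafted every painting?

"what" is extracted from the object of "built".
Boundaries crossed, outermost first: [Ø] — 1 in total.

1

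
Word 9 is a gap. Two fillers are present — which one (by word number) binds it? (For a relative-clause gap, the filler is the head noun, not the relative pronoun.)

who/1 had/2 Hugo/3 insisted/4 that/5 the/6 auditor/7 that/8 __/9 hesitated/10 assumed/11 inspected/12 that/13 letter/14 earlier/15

The marked gap is inside the relative clause, the subject of "hesitated".
Its filler is the head noun "auditor" (via "that"), at word 7.
(The other dependency links word 1 to a gap after word 11.)

7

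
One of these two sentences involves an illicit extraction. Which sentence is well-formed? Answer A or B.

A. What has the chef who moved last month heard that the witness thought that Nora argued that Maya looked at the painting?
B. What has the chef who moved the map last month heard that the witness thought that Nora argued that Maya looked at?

B

In A, the wh-phrase is extracted from inside a complex-NP island (relative clause) (introduced by "who"), which blocks movement.
In B, the extraction path crosses only that-complement boundaries, which are transparent.
So B is grammatical.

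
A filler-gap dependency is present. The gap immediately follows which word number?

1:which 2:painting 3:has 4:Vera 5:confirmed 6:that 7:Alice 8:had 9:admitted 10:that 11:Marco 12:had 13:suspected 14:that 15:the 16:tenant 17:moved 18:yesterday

The displaced element is "which painting" (word 2).
It is linked across 3 clause boundaries (that → that → that).
It functions as the direct object of "moved", so the gap sits immediately after word 17 ("moved").
Base order: Vera has confirmed that Alice had admitted that Marco had suspected that the tenant moved which painting yesterday.

17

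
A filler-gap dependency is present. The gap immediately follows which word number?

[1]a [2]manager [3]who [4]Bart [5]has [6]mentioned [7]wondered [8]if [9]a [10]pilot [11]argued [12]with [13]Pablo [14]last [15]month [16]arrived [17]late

6

The displaced element is "a manager" (word 2).
It is linked across 1 clause boundary (Ø).
It functions as the subject of "wondered", so the gap sits immediately after word 6 ("mentioned").
Base order: Bart has mentioned that a manager wondered if a pilot argued with Pablo last month.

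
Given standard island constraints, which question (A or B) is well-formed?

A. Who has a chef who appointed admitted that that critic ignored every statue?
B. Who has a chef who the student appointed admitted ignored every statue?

B

In A, the wh-phrase is extracted from inside a complex-NP island (relative clause) (introduced by "who"), which blocks movement.
In B, the extraction path crosses only that-complement boundaries, which are transparent.
So B is grammatical.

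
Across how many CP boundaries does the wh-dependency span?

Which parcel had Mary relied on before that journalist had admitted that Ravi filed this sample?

0

"which parcel" originates inside the matrix clause — no clause boundary is crossed.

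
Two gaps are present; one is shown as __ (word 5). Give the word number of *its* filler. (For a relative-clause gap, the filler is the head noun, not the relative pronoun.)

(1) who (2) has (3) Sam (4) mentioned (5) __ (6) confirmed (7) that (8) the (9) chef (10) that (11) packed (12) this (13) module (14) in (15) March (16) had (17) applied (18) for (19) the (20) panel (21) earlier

The marked gap is the subject of "confirmed".
Its filler is the fronted wh-phrase "who", at word 1.
(The other dependency links word 9 to a gap after word 10.)

1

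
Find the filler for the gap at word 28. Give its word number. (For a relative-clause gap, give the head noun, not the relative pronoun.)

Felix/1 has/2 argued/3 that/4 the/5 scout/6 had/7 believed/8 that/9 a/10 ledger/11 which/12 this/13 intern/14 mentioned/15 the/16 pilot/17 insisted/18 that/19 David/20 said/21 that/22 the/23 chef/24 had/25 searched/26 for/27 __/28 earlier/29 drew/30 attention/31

The gap at 28 is the prepositional object of "searched", inside a relative clause.
The relative pronoun is "which" (word 12); it is bound by the head noun immediately before it.
Its filler is the head noun "ledger", at word 11.

11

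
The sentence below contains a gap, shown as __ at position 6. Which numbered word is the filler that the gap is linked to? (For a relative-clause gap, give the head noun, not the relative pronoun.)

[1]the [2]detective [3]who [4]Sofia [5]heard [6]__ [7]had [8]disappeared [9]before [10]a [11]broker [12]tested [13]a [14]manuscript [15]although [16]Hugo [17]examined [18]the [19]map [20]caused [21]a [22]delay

2

The gap at 6 is the subject of "disappeared", inside a relative clause.
The relative pronoun is "who" (word 3); it is bound by the head noun immediately before it.
Its filler is the head noun "detective", at word 2.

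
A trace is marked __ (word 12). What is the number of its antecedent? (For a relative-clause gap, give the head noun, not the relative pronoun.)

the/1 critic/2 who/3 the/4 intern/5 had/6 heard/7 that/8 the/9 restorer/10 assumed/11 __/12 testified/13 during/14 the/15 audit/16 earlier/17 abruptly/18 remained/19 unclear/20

The gap at 12 is the subject of "testified", inside a relative clause.
The relative pronoun is "who" (word 3); it is bound by the head noun immediately before it.
Its filler is the head noun "critic", at word 2.

2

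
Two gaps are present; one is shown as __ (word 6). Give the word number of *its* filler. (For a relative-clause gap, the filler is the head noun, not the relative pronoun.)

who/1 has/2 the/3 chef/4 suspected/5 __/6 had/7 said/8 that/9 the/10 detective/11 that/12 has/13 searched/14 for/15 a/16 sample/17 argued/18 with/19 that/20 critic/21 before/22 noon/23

The marked gap is the subject of "said".
Its filler is the fronted wh-phrase "who", at word 1.
(The other dependency links word 11 to a gap after word 12.)

1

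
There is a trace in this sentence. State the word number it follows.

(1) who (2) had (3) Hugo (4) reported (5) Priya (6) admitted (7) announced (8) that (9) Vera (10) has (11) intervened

The displaced element is "who" (word 1).
It is linked across 2 clause boundaries (Ø → Ø).
It functions as the subject of "announced", so the gap sits immediately after word 6 ("admitted").
Base order: Hugo had reported Priya admitted who announced that Vera has intervened.

6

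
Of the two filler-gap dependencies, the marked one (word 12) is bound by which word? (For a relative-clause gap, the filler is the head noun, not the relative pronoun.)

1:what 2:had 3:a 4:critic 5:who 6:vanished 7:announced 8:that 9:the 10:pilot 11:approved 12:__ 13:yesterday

The marked gap is the direct object of "approved".
Its filler is the fronted wh-phrase "what", at word 1.
(The other dependency links word 4 to a gap after word 5.)

1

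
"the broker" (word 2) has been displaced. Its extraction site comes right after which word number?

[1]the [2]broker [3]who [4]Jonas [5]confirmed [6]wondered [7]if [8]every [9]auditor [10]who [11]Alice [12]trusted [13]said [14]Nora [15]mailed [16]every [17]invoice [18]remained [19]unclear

The displaced element is "the broker" (word 2).
It is linked across 1 clause boundary (Ø).
It functions as the subject of "wondered", so the gap sits immediately after word 5 ("confirmed").
Base order: Jonas confirmed the broker wondered if every auditor who Alice trusted said Nora mailed every invoice.

5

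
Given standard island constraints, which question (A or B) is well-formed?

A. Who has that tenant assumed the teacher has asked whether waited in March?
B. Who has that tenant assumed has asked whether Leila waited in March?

B

In A, the wh-phrase is extracted from inside a wh-island (introduced by "whether"), which blocks movement.
In B, the extraction path crosses only that-complement boundaries, which are transparent.
So B is grammatical.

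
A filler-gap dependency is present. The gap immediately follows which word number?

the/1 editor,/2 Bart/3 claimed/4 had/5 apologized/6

4

The displaced element is "the editor" (word 2).
It is linked across 1 clause boundary (Ø).
It functions as the subject of "apologized", so the gap sits immediately after word 4 ("claimed").
Base order: Bart claimed that the editor had apologized.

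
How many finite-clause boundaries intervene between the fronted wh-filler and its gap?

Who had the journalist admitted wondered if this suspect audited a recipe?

1

"who" is extracted from the subject of "wondered".
Boundaries crossed, outermost first: [Ø] — 1 in total.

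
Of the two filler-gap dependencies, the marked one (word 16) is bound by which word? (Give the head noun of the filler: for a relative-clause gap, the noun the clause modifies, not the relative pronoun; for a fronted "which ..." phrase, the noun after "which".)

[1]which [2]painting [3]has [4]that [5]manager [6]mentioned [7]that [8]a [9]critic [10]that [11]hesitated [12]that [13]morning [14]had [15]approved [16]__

2

The marked gap is the direct object of "approved".
Its filler is the fronted wh-phrase "which painting", at word 2.
(The other dependency links word 9 to a gap after word 10.)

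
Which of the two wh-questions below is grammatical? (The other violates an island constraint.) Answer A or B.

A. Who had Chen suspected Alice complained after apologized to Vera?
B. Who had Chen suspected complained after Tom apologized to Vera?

In A, the wh-phrase is extracted from inside an adjunct island (introduced by "after"), which blocks movement.
In B, the extraction path crosses only that-complement boundaries, which are transparent.
So B is grammatical.

B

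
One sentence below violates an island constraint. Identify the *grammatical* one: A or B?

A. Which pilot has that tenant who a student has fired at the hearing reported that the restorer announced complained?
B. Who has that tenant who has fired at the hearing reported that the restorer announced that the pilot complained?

In B, the wh-phrase is extracted from inside a complex-NP island (relative clause) (introduced by "who"), which blocks movement.
In A, the extraction path crosses only that-complement boundaries, which are transparent.
So A is grammatical.

A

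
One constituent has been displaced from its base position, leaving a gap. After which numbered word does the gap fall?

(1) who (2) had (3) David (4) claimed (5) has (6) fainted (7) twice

The displaced element is "who" (word 1).
It is linked across 1 clause boundary (Ø).
It functions as the subject of "fainted", so the gap sits immediately after word 4 ("claimed").
Base order: David had claimed that who has fainted twice.

4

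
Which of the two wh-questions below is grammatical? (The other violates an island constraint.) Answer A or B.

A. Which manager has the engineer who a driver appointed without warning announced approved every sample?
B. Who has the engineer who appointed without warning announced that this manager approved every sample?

In B, the wh-phrase is extracted from inside a complex-NP island (relative clause) (introduced by "who"), which blocks movement.
In A, the extraction path crosses only that-complement boundaries, which are transparent.
So A is grammatical.

A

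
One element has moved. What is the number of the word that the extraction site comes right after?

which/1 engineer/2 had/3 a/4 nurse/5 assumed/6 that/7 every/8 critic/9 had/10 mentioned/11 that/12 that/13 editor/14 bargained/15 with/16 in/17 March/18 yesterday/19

16

The displaced element is "which engineer" (word 2).
It is linked across 2 clause boundaries (that → that).
It functions as the object of the preposition "with" of "bargained", so the gap sits immediately after word 16 ("with").
Base order: A nurse had assumed that every critic had mentioned that that editor bargained with which engineer in March yesterday.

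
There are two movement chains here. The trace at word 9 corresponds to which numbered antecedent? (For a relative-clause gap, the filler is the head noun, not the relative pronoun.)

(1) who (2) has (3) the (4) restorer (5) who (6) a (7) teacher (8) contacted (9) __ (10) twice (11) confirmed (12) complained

4

The marked gap is inside the relative clause, the direct object of "contacted".
Its filler is the head noun "restorer" (via "who"), at word 4.
(The other dependency links word 1 to a gap after word 11.)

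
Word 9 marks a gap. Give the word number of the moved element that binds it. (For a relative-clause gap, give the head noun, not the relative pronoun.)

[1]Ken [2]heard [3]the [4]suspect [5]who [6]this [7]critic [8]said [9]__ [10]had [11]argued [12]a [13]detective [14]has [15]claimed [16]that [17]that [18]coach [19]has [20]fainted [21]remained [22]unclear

The gap at 9 is the subject of "argued", inside a relative clause.
The relative pronoun is "who" (word 5); it is bound by the head noun immediately before it.
Its filler is the head noun "suspect", at word 4.

4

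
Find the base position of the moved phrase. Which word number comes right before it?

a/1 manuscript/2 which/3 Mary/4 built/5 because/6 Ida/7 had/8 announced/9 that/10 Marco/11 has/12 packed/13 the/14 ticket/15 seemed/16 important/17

The displaced element is "a manuscript" (word 2).
It functions as the direct object of "built", so the gap sits immediately after word 5 ("built").
Base order: Mary built a manuscript because Ida had announced that Marco has packed the ticket.

5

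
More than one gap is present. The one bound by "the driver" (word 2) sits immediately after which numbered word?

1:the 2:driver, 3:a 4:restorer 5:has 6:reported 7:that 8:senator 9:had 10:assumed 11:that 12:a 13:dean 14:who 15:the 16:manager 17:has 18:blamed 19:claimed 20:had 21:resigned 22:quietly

19

The displaced element is "the driver" (word 2).
It is linked across 3 clause boundaries (Ø → that → Ø).
It functions as the subject of "resigned", so the gap sits immediately after word 19 ("claimed").
Base order: A restorer has reported that senator had assumed that a dean who the manager has blamed claimed the driver had resigned quietly.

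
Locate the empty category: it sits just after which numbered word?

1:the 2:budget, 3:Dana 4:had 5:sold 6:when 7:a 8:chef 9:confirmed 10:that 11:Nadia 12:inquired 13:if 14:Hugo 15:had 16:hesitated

5

The displaced element is "the budget" (word 2).
It functions as the direct object of "sold", so the gap sits immediately after word 5 ("sold").
Base order: Dana had sold the budget when a chef confirmed that Nadia inquired if Hugo had hesitated.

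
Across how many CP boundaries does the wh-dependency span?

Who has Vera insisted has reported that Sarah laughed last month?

1

"who" is extracted from the subject of "reported".
Boundaries crossed, outermost first: [Ø] — 1 in total.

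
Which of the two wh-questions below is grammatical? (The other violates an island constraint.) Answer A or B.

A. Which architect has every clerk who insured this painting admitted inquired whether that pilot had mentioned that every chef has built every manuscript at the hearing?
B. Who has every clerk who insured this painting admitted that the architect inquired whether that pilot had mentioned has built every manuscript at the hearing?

In B, the wh-phrase is extracted from inside a wh-island (introduced by "whether"), which blocks movement.
In A, the extraction path crosses only that-complement boundaries, which are transparent.
So A is grammatical.

A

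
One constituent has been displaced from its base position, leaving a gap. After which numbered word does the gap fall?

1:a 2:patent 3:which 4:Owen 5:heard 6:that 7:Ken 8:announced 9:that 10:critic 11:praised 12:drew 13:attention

The displaced element is "a patent" (word 2).
It is linked across 2 clause boundaries (that → Ø).
It functions as the direct object of "praised", so the gap sits immediately after word 11 ("praised").
Base order: Owen heard that Ken announced that critic praised a patent.

11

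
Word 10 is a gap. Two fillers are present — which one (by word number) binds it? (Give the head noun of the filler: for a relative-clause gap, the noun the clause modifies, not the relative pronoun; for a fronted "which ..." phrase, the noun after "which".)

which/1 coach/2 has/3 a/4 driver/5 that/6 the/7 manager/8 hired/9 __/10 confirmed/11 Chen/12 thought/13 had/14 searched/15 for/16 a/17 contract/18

5

The marked gap is inside the relative clause, the direct object of "hired".
Its filler is the head noun "driver" (via "that"), at word 5.
(The other dependency links word 2 to a gap after word 13.)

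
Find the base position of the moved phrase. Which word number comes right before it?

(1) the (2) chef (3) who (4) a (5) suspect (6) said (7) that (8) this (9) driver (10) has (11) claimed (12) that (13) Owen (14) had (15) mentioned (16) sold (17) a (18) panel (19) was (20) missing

The displaced element is "the chef" (word 2).
It is linked across 3 clause boundaries (that → that → Ø).
It functions as the subject of "sold", so the gap sits immediately after word 15 ("mentioned").
Base order: A suspect said that this driver has claimed that Owen had mentioned that the chef sold a panel.

15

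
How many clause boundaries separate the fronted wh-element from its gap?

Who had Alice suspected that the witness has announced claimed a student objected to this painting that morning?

2

"who" is extracted from the subject of "claimed".
Boundaries crossed, outermost first: [that], [Ø] — 2 in total.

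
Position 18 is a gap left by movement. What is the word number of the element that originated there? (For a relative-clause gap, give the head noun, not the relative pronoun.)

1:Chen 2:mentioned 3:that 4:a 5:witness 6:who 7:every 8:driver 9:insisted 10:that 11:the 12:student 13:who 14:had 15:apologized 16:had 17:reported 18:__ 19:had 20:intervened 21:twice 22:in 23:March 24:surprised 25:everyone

5

The gap at 18 is the subject of "intervened", inside a relative clause.
The relative pronoun is "who" (word 6); it is bound by the head noun immediately before it.
Its filler is the head noun "witness", at word 5.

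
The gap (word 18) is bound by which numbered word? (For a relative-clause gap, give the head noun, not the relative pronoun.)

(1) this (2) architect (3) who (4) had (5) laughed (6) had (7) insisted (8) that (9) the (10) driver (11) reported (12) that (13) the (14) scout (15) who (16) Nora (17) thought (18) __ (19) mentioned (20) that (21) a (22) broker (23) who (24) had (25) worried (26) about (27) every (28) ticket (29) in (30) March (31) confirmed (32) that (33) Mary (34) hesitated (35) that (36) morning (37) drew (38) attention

The gap at 18 is the subject of "mentioned", inside a relative clause.
The relative pronoun is "who" (word 15); it is bound by the head noun immediately before it.
Its filler is the head noun "scout", at word 14.

14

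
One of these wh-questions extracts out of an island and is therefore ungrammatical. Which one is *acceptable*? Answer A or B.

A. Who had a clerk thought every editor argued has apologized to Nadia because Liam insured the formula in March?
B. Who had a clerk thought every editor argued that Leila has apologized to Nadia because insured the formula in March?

A

In B, the wh-phrase is extracted from inside an adjunct island (introduced by "because"), which blocks movement.
In A, the extraction path crosses only that-complement boundaries, which are transparent.
So A is grammatical.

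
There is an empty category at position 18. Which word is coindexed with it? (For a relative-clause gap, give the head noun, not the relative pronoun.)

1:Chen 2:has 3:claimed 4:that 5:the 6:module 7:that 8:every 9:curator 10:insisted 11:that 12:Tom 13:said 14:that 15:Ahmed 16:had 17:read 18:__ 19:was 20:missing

6

The gap at 18 is the object of "read", inside a relative clause.
The relative pronoun is "that" (word 7); it is bound by the head noun immediately before it.
Its filler is the head noun "module", at word 6.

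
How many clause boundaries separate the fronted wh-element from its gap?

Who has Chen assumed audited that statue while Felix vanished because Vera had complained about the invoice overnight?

1

"who" is extracted from the subject of "audited".
Boundaries crossed, outermost first: [Ø] — 1 in total.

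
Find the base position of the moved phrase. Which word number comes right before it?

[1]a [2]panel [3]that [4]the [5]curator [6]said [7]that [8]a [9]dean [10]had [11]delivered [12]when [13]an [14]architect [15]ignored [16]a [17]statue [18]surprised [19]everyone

11

The displaced element is "a panel" (word 2).
It is linked across 1 clause boundary (that).
It functions as the direct object of "delivered", so the gap sits immediately after word 11 ("delivered").
Base order: The curator said that a dean had delivered a panel when an architect ignored a statue.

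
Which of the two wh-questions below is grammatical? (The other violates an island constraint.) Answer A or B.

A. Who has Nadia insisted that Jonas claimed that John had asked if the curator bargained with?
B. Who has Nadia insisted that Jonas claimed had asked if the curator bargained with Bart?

In A, the wh-phrase is extracted from inside a wh-island (introduced by "if"), which blocks movement.
In B, the extraction path crosses only that-complement boundaries, which are transparent.
So B is grammatical.

B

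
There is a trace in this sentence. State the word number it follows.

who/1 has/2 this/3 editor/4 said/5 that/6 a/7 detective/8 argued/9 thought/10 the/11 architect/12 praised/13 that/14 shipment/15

9

The displaced element is "who" (word 1).
It is linked across 2 clause boundaries (that → Ø).
It functions as the subject of "thought", so the gap sits immediately after word 9 ("argued").
Base order: This editor has said that a detective argued that who thought the architect praised that shipment.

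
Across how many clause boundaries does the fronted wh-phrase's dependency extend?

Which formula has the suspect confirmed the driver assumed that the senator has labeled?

"which formula" is extracted from the object of "labeled".
Boundaries crossed, outermost first: [Ø], [that] — 2 in total.

2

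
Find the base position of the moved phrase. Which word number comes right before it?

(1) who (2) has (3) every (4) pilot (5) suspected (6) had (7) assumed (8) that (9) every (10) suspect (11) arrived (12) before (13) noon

The displaced element is "who" (word 1).
It is linked across 1 clause boundary (Ø).
It functions as the subject of "assumed", so the gap sits immediately after word 5 ("suspected").
Base order: Every pilot has suspected that who had assumed that every suspect arrived before noon.

5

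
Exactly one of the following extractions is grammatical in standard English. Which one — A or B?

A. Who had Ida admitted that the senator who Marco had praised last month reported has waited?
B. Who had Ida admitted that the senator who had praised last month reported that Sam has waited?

In B, the wh-phrase is extracted from inside a complex-NP island (relative clause) (introduced by "who"), which blocks movement.
In A, the extraction path crosses only that-complement boundaries, which are transparent.
So A is grammatical.

A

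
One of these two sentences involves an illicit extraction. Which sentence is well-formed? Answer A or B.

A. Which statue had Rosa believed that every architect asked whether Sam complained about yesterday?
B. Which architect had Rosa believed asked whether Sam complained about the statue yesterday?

In A, the wh-phrase is extracted from inside a wh-island (introduced by "whether"), which blocks movement.
In B, the extraction path crosses only that-complement boundaries, which are transparent.
So B is grammatical.

B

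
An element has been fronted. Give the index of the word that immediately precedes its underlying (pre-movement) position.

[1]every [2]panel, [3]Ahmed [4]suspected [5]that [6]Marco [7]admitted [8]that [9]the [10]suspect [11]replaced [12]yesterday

The displaced element is "every panel" (word 2).
It is linked across 2 clause boundaries (that → that).
It functions as the direct object of "replaced", so the gap sits immediately after word 11 ("replaced").
Base order: Ahmed suspected that Marco admitted that the suspect replaced every panel yesterday.

11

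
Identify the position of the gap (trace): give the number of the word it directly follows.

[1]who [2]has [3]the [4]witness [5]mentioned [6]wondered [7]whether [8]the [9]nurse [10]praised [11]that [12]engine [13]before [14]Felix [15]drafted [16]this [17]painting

5

The displaced element is "who" (word 1).
It is linked across 1 clause boundary (Ø).
It functions as the subject of "wondered", so the gap sits immediately after word 5 ("mentioned").
Base order: The witness has mentioned who wondered whether the nurse praised that engine before Felix drafted this painting.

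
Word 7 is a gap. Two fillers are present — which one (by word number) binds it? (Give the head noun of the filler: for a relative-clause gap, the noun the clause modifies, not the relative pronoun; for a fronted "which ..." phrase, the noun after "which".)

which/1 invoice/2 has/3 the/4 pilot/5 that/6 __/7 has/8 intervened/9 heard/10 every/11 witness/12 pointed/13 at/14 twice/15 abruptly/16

The marked gap is inside the relative clause, the subject of "intervened".
Its filler is the head noun "pilot" (via "that"), at word 5.
(The other dependency links word 2 to a gap after word 14.)

5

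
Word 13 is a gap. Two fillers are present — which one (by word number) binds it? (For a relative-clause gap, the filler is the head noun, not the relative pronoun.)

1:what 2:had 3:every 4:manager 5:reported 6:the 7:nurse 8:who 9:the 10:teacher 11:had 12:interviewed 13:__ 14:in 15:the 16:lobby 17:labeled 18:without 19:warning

The marked gap is inside the relative clause, the direct object of "interviewed".
Its filler is the head noun "nurse" (via "who"), at word 7.
(The other dependency links word 1 to a gap after word 17.)

7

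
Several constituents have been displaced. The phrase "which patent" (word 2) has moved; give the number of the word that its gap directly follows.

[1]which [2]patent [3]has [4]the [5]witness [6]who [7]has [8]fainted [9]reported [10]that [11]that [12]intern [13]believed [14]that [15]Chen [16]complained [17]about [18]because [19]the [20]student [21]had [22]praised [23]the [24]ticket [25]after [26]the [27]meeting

The displaced element is "which patent" (word 2).
It is linked across 2 clause boundaries (that → that).
It functions as the object of the preposition "about" of "complained", so the gap sits immediately after word 17 ("about").
Base order: The witness who has fainted has reported that that intern believed that Chen complained about which patent because the student had praised the ticket after the meeting.

17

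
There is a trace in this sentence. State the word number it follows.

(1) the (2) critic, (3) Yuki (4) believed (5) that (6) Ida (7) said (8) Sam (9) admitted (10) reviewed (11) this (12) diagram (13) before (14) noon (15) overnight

The displaced element is "the critic" (word 2).
It is linked across 3 clause boundaries (that → Ø → Ø).
It functions as the subject of "reviewed", so the gap sits immediately after word 9 ("admitted").
Base order: Yuki believed that Ida said Sam admitted that the critic reviewed this diagram before noon overnight.

9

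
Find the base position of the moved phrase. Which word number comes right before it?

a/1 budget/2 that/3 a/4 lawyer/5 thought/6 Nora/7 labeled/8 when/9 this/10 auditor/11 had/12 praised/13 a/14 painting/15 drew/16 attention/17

The displaced element is "a budget" (word 2).
It is linked across 1 clause boundary (Ø).
It functions as the direct object of "labeled", so the gap sits immediately after word 8 ("labeled").
Base order: A lawyer thought Nora labeled a budget when this auditor had praised a painting.

8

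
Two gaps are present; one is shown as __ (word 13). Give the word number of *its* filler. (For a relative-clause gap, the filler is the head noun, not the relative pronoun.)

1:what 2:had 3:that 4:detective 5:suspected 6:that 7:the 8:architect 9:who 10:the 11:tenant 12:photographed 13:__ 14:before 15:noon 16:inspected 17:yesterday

8

The marked gap is inside the relative clause, the direct object of "photographed".
Its filler is the head noun "architect" (via "who"), at word 8.
(The other dependency links word 1 to a gap after word 16.)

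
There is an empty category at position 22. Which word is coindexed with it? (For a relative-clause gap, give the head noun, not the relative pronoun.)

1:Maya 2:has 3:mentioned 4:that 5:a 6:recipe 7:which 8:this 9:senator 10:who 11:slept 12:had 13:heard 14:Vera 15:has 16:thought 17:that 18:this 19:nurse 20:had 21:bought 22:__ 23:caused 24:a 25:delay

6

The gap at 22 is the object of "bought", inside a relative clause.
The relative pronoun is "which" (word 7); it is bound by the head noun immediately before it.
Its filler is the head noun "recipe", at word 6.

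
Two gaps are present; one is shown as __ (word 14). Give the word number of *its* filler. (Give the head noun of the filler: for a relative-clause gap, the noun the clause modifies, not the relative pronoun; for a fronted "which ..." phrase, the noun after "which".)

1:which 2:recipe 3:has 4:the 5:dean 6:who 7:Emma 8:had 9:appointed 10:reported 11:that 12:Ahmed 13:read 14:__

2

The marked gap is the direct object of "read".
Its filler is the fronted wh-phrase "which recipe", at word 2.
(The other dependency links word 5 to a gap after word 9.)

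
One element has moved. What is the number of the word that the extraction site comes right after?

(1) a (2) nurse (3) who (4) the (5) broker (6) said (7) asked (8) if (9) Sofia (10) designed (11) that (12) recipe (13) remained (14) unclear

The displaced element is "a nurse" (word 2).
It is linked across 1 clause boundary (Ø).
It functions as the subject of "asked", so the gap sits immediately after word 6 ("said").
Base order: The broker said that a nurse asked if Sofia designed that recipe.

6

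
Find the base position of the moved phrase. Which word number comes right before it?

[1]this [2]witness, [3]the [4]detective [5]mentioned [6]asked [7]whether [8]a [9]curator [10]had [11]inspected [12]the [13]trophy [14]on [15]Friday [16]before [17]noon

The displaced element is "this witness" (word 2).
It is linked across 1 clause boundary (Ø).
It functions as the subject of "asked", so the gap sits immediately after word 5 ("mentioned").
Base order: The detective mentioned that this witness asked whether a curator had inspected the trophy on Friday before noon.

5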